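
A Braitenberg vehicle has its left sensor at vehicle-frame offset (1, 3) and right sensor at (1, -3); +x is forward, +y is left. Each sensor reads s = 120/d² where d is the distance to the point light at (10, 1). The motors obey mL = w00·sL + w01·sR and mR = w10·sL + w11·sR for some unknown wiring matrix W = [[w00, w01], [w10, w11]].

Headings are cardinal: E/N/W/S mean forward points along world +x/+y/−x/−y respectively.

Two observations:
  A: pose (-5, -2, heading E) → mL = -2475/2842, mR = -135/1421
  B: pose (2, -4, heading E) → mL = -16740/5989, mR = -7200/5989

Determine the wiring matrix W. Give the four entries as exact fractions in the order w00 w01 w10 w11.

-1 -1/2 -1 1

obs A: pose=(-5,-2,E) → sL=30/49, sR=15/29, mL=-2475/2842, mR=-135/1421
obs B: pose=(2,-4,E) → sL=120/53, sR=120/113, mL=-16740/5989, mR=-7200/5989
sensor matrix S = [[30/49, 15/29], [120/53, 120/113]]; det S = -4433400/8510369
solve [mL_A; mL_B] = S·[w00; w01] and [mR_A; mR_B] = S·[w10; w11]:
  w00 = -1, w01 = -1/2, w10 = -1, w11 = 1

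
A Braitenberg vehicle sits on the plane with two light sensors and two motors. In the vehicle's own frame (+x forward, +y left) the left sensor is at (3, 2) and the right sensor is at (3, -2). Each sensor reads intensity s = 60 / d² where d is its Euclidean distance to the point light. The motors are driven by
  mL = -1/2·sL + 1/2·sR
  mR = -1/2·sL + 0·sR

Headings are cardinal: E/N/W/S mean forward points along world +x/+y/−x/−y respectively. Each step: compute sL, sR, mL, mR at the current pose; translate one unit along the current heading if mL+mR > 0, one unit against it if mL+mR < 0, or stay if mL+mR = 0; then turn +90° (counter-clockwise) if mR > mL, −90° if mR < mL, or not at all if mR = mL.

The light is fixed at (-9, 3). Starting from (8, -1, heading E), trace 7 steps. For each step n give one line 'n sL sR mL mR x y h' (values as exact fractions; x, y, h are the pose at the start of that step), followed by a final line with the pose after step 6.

0 15/101 15/109 -60/11009 -15/202 8 -1 E
1 60/373 12/49 768/18277 -30/373 7 -1 S
2 30/97 6/17 36/1649 -15/97 7 0 W
3 4/15 60/361 -272/5415 -2/15 8 0 N
4 15/101 15/109 -60/11009 -15/202 8 -1 E
5 60/373 12/49 768/18277 -30/373 7 -1 S
6 30/97 6/17 36/1649 -15/97 7 0 W
final 8 0 N

n=0: pose=(8,-1,E); sL=15/101, sR=15/109; mL=-60/11009, mR=-15/202; mL+mR=-1755/22018 → advance -1; mR−mL=-15/218 → turn -1·90°
n=1: pose=(7,-1,S); sL=60/373, sR=12/49; mL=768/18277, mR=-30/373; mL+mR=-702/18277 → advance -1; mR−mL=-6/49 → turn -1·90°
n=2: pose=(7,0,W); sL=30/97, sR=6/17; mL=36/1649, mR=-15/97; mL+mR=-219/1649 → advance -1; mR−mL=-3/17 → turn -1·90°
n=3: pose=(8,0,N); sL=4/15, sR=60/361; mL=-272/5415, mR=-2/15; mL+mR=-994/5415 → advance -1; mR−mL=-30/361 → turn -1·90°
n=4: pose=(8,-1,E); sL=15/101, sR=15/109; mL=-60/11009, mR=-15/202; mL+mR=-1755/22018 → advance -1; mR−mL=-15/218 → turn -1·90°
n=5: pose=(7,-1,S); sL=60/373, sR=12/49; mL=768/18277, mR=-30/373; mL+mR=-702/18277 → advance -1; mR−mL=-6/49 → turn -1·90°
n=6: pose=(7,0,W); sL=30/97, sR=6/17; mL=36/1649, mR=-15/97; mL+mR=-219/1649 → advance -1; mR−mL=-3/17 → turn -1·90°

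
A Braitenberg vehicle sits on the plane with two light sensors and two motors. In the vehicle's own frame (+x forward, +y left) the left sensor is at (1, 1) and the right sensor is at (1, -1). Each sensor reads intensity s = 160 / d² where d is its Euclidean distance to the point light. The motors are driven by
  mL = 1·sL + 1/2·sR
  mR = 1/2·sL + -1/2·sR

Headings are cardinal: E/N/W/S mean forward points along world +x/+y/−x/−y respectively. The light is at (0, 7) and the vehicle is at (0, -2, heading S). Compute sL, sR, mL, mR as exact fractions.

160/101 160/101 240/101 0

left sensor world pos  = (1, -3); dL² = 101
right sensor world pos = (-1, -3); dR² = 101
sL = 160/101 = 160/101
sR = 160/101 = 160/101
mL = 1·sL + 1/2·sR = 240/101
mR = 1/2·sL + -1/2·sR = 0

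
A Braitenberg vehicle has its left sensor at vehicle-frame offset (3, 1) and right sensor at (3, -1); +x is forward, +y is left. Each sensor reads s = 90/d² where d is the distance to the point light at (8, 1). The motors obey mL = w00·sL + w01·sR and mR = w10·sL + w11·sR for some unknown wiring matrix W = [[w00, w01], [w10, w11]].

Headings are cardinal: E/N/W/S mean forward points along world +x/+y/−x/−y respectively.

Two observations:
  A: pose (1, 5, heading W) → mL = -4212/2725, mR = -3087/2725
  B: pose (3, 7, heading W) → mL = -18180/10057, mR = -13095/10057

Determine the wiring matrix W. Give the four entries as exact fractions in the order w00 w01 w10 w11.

-1 -1 -1/2 -1

obs A: pose=(1,5,W) → sL=90/109, sR=18/25, mL=-4212/2725, mR=-3087/2725
obs B: pose=(3,7,W) → sL=90/89, sR=90/113, mL=-18180/10057, mR=-13095/10057
sensor matrix S = [[90/109, 18/25], [90/89, 90/113]]; det S = -386208/5481065
solve [mL_A; mL_B] = S·[w00; w01] and [mR_A; mR_B] = S·[w10; w11]:
  w00 = -1, w01 = -1, w10 = -1/2, w11 = -1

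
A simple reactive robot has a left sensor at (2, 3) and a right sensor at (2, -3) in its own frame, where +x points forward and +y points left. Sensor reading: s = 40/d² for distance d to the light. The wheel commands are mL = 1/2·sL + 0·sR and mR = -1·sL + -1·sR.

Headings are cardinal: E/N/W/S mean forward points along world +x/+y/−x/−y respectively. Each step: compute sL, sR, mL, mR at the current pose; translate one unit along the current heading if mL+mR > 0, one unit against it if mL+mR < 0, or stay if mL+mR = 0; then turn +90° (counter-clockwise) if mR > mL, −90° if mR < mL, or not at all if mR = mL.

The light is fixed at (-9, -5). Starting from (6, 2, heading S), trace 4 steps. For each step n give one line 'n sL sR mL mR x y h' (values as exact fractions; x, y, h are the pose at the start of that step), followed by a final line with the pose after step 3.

n=0: pose=(6,2,S); sL=40/349, sR=40/169; mL=20/349, mR=-20720/58981; mL+mR=-17340/58981 → advance -1; mR−mL=-24100/58981 → turn -1·90°
n=1: pose=(6,3,W); sL=20/97, sR=4/29; mL=10/97, mR=-968/2813; mL+mR=-678/2813 → advance -1; mR−mL=-1258/2813 → turn -1·90°
n=2: pose=(7,3,N); sL=40/269, sR=40/461; mL=20/269, mR=-29200/124009; mL+mR=-19980/124009 → advance -1; mR−mL=-38420/124009 → turn -1·90°
n=3: pose=(7,2,E); sL=5/53, sR=2/17; mL=5/106, mR=-191/901; mL+mR=-297/1802 → advance -1; mR−mL=-467/1802 → turn -1·90°

0 40/349 40/169 20/349 -20720/58981 6 2 S
1 20/97 4/29 10/97 -968/2813 6 3 W
2 40/269 40/461 20/269 -29200/124009 7 3 N
3 5/53 2/17 5/106 -191/901 7 2 E
final 6 2 S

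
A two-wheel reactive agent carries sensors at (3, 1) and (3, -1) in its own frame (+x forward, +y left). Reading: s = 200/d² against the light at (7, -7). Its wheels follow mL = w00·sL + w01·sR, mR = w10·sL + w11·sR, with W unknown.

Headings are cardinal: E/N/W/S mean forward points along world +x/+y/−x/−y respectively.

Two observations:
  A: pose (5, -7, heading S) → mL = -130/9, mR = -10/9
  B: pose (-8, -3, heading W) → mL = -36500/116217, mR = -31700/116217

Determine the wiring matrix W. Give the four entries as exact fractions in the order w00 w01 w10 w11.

obs A: pose=(5,-7,S) → sL=20, sR=100/9, mL=-130/9, mR=-10/9
obs B: pose=(-8,-3,W) → sL=200/333, sR=200/349, mL=-36500/116217, mR=-31700/116217
sensor matrix S = [[20, 100/9], [200/333, 200/349]]; det S = 5008000/1045953
solve [mL_A; mL_B] = S·[w00; w01] and [mR_A; mR_B] = S·[w10; w11]:
  w00 = -1, w01 = 1/2, w10 = 1/2, w11 = -1

-1 1/2 1/2 -1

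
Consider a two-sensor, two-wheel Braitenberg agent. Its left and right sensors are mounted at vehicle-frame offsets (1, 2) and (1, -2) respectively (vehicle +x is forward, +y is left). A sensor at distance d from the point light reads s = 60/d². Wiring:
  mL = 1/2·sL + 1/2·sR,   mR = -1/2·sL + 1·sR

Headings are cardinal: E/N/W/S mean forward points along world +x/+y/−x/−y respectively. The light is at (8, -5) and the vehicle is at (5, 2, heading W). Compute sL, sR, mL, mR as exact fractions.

left sensor world pos  = (4, 0); dL² = 41
right sensor world pos = (4, 4); dR² = 97
sL = 60/41 = 60/41
sR = 60/97 = 60/97
mL = 1/2·sL + 1/2·sR = 4140/3977
mR = -1/2·sL + 1·sR = -450/3977

60/41 60/97 4140/3977 -450/3977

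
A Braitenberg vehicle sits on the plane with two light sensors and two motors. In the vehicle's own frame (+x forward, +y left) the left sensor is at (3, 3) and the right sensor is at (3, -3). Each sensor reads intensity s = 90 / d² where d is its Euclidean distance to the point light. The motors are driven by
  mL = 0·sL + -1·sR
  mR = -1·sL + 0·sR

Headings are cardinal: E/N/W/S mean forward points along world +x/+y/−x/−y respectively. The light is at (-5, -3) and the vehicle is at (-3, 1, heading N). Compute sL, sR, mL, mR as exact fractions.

9/5 45/37 -45/37 -9/5

left sensor world pos  = (-6, 4); dL² = 50
right sensor world pos = (0, 4); dR² = 74
sL = 90/50 = 9/5
sR = 90/74 = 45/37
mL = 0·sL + -1·sR = -45/37
mR = -1·sL + 0·sR = -9/5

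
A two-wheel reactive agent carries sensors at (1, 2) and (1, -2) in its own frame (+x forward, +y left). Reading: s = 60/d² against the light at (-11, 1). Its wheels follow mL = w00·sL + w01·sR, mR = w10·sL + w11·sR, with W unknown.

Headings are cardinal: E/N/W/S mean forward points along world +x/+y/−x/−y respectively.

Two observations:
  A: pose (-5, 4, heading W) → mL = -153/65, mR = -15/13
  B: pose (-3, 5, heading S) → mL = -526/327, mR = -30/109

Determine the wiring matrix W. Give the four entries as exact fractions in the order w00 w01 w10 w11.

-1/2 -1 -1/2 0

obs A: pose=(-5,4,W) → sL=30/13, sR=6/5, mL=-153/65, mR=-15/13
obs B: pose=(-3,5,S) → sL=60/109, sR=4/3, mL=-526/327, mR=-30/109
sensor matrix S = [[30/13, 6/5], [60/109, 4/3]]; det S = 3424/1417
solve [mL_A; mL_B] = S·[w00; w01] and [mR_A; mR_B] = S·[w10; w11]:
  w00 = -1/2, w01 = -1, w10 = -1/2, w11 = 0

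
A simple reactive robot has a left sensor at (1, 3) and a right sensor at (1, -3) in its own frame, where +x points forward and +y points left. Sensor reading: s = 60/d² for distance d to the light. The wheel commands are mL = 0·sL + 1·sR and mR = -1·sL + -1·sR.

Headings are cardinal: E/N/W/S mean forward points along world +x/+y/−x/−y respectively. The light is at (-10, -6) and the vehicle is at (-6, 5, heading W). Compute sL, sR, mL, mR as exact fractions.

left sensor world pos  = (-7, 2); dL² = 73
right sensor world pos = (-7, 8); dR² = 205
sL = 60/73 = 60/73
sR = 60/205 = 12/41
mL = 0·sL + 1·sR = 12/41
mR = -1·sL + -1·sR = -3336/2993

60/73 12/41 12/41 -3336/2993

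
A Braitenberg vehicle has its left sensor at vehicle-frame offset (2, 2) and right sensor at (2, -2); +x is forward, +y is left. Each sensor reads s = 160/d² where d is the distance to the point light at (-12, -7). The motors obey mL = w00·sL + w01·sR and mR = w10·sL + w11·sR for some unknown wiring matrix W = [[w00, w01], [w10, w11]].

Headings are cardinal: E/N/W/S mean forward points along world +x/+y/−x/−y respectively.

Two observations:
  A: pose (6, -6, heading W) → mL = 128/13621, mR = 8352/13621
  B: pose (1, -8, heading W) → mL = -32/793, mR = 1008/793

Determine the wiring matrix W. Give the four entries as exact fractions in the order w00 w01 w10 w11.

1/2 -1/2 1/2 1/2

obs A: pose=(6,-6,W) → sL=160/257, sR=32/53, mL=128/13621, mR=8352/13621
obs B: pose=(1,-8,W) → sL=16/13, sR=80/61, mL=-32/793, mR=1008/793
sensor matrix S = [[160/257, 32/53], [16/13, 80/61]]; det S = 792576/10801453
solve [mL_A; mL_B] = S·[w00; w01] and [mR_A; mR_B] = S·[w10; w11]:
  w00 = 1/2, w01 = -1/2, w10 = 1/2, w11 = 1/2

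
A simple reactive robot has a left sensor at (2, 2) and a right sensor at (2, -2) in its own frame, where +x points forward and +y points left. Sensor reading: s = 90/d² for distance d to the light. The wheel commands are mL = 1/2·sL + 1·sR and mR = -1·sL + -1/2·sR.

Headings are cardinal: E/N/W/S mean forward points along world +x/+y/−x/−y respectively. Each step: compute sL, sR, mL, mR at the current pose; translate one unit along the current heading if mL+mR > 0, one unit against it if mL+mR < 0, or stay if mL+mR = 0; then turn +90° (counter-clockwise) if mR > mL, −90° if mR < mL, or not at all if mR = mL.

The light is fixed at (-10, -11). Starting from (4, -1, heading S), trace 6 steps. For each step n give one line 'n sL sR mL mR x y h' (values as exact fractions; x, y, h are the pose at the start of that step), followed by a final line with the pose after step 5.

n=0: pose=(4,-1,S); sL=9/32, sR=45/104; mL=477/832, mR=-207/416; mL+mR=63/832 → advance +1; mR−mL=-891/832 → turn -1·90°
n=1: pose=(4,-2,W); sL=90/193, sR=18/53; mL=5859/10229, mR=-6507/10229; mL+mR=-648/10229 → advance -1; mR−mL=-12366/10229 → turn -1·90°
n=2: pose=(5,-2,N); sL=9/29, sR=9/41; mL=891/2378, mR=-999/2378; mL+mR=-54/1189 → advance -1; mR−mL=-945/1189 → turn -1·90°
n=3: pose=(5,-3,E); sL=90/389, sR=18/65; mL=9927/25285, mR=-9351/25285; mL+mR=576/25285 → advance +1; mR−mL=-19278/25285 → turn -1·90°
n=4: pose=(6,-3,S); sL=1/4, sR=45/116; mL=119/232, mR=-103/232; mL+mR=2/29 → advance +1; mR−mL=-111/116 → turn -1·90°
n=5: pose=(6,-4,W); sL=90/221, sR=90/277; mL=32355/61217, mR=-34875/61217; mL+mR=-2520/61217 → advance -1; mR−mL=-67230/61217 → turn -1·90°

0 9/32 45/104 477/832 -207/416 4 -1 S
1 90/193 18/53 5859/10229 -6507/10229 4 -2 W
2 9/29 9/41 891/2378 -999/2378 5 -2 N
3 90/389 18/65 9927/25285 -9351/25285 5 -3 E
4 1/4 45/116 119/232 -103/232 6 -3 S
5 90/221 90/277 32355/61217 -34875/61217 6 -4 W
final 7 -4 N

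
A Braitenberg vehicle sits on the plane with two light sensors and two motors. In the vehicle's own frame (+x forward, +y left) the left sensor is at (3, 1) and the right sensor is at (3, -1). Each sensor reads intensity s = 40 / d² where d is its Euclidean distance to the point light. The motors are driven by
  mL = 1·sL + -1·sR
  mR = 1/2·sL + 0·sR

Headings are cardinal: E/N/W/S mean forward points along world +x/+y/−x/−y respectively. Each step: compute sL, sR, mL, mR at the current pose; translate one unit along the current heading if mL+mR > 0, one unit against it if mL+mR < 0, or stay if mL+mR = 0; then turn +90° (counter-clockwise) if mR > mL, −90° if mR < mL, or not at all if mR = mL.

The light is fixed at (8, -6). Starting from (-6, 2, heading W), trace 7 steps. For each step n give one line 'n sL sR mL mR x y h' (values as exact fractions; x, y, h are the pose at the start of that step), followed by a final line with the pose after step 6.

0 20/169 4/37 64/6253 10/169 -6 2 W
1 40/221 40/281 2400/62101 20/221 -7 2 S
2 5/26 2/9 -7/234 5/52 -7 1 E
3 8/65 40/269 -448/17485 4/65 -6 1 N
4 20/169 4/37 64/6253 10/169 -6 2 W
5 40/221 40/281 2400/62101 20/221 -7 2 S
6 5/26 2/9 -7/234 5/52 -7 1 E
final -6 1 N

n=0: pose=(-6,2,W); sL=20/169, sR=4/37; mL=64/6253, mR=10/169; mL+mR=434/6253 → advance +1; mR−mL=306/6253 → turn +1·90°
n=1: pose=(-7,2,S); sL=40/221, sR=40/281; mL=2400/62101, mR=20/221; mL+mR=8020/62101 → advance +1; mR−mL=3220/62101 → turn +1·90°
n=2: pose=(-7,1,E); sL=5/26, sR=2/9; mL=-7/234, mR=5/52; mL+mR=31/468 → advance +1; mR−mL=59/468 → turn +1·90°
n=3: pose=(-6,1,N); sL=8/65, sR=40/269; mL=-448/17485, mR=4/65; mL+mR=628/17485 → advance +1; mR−mL=1524/17485 → turn +1·90°
n=4: pose=(-6,2,W); sL=20/169, sR=4/37; mL=64/6253, mR=10/169; mL+mR=434/6253 → advance +1; mR−mL=306/6253 → turn +1·90°
n=5: pose=(-7,2,S); sL=40/221, sR=40/281; mL=2400/62101, mR=20/221; mL+mR=8020/62101 → advance +1; mR−mL=3220/62101 → turn +1·90°
n=6: pose=(-7,1,E); sL=5/26, sR=2/9; mL=-7/234, mR=5/52; mL+mR=31/468 → advance +1; mR−mL=59/468 → turn +1·90°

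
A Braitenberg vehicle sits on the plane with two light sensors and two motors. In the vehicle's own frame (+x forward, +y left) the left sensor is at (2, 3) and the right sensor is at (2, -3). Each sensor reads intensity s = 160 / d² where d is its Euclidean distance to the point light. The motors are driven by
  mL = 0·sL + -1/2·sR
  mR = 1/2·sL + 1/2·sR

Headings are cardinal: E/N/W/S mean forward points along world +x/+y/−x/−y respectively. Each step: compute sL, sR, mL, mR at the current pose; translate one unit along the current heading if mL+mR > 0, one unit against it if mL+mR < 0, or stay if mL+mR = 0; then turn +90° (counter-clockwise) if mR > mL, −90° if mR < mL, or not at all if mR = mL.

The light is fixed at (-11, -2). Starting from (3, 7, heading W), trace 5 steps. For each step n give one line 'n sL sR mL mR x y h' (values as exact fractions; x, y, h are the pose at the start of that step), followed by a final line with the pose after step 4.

n=0: pose=(3,7,W); sL=8/9, sR=5/9; mL=-5/18, mR=13/18; mL+mR=4/9 → advance +1; mR−mL=1 → turn +1·90°
n=1: pose=(2,7,S); sL=32/61, sR=160/149; mL=-80/149, mR=7264/9089; mL+mR=16/61 → advance +1; mR−mL=12144/9089 → turn +1·90°
n=2: pose=(2,6,E); sL=80/173, sR=16/25; mL=-8/25, mR=2384/4325; mL+mR=40/173 → advance +1; mR−mL=3768/4325 → turn +1·90°
n=3: pose=(3,6,N); sL=160/221, sR=160/389; mL=-80/389, mR=48800/85969; mL+mR=80/221 → advance +1; mR−mL=66480/85969 → turn +1·90°
n=4: pose=(3,7,W); sL=8/9, sR=5/9; mL=-5/18, mR=13/18; mL+mR=4/9 → advance +1; mR−mL=1 → turn +1·90°

0 8/9 5/9 -5/18 13/18 3 7 W
1 32/61 160/149 -80/149 7264/9089 2 7 S
2 80/173 16/25 -8/25 2384/4325 2 6 E
3 160/221 160/389 -80/389 48800/85969 3 6 N
4 8/9 5/9 -5/18 13/18 3 7 W
final 2 7 S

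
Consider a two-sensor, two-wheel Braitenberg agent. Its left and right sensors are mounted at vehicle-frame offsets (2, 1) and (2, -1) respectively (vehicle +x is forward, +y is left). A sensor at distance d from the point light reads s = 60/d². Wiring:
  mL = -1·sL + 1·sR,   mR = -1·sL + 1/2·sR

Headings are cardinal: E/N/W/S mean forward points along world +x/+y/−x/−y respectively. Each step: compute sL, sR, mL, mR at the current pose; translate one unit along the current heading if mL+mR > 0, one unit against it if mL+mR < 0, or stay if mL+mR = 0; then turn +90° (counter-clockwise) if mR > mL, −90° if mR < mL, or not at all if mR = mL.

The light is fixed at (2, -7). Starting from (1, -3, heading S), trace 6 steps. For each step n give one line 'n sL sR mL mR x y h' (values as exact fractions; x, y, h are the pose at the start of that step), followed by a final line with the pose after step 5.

n=0: pose=(1,-3,S); sL=15, sR=15/2; mL=-15/2, mR=-45/4; mL+mR=-75/4 → advance -1; mR−mL=-15/4 → turn -1·90°
n=1: pose=(1,-2,W); sL=12/5, sR=4/3; mL=-16/15, mR=-26/15; mL+mR=-14/5 → advance -1; mR−mL=-2/3 → turn -1·90°
n=2: pose=(2,-2,N); sL=6/5, sR=6/5; mL=0, mR=-3/5; mL+mR=-3/5 → advance -1; mR−mL=-3/5 → turn -1·90°
n=3: pose=(2,-3,E); sL=60/29, sR=60/13; mL=960/377, mR=90/377; mL+mR=1050/377 → advance +1; mR−mL=-30/13 → turn -1·90°
n=4: pose=(3,-3,S); sL=15/2, sR=15; mL=15/2, mR=0; mL+mR=15/2 → advance +1; mR−mL=-15/2 → turn -1·90°
n=5: pose=(3,-4,W); sL=12, sR=60/17; mL=-144/17, mR=-174/17; mL+mR=-318/17 → advance -1; mR−mL=-30/17 → turn -1·90°

0 15 15/2 -15/2 -45/4 1 -3 S
1 12/5 4/3 -16/15 -26/15 1 -2 W
2 6/5 6/5 0 -3/5 2 -2 N
3 60/29 60/13 960/377 90/377 2 -3 E
4 15/2 15 15/2 0 3 -3 S
5 12 60/17 -144/17 -174/17 3 -4 W
final 4 -4 N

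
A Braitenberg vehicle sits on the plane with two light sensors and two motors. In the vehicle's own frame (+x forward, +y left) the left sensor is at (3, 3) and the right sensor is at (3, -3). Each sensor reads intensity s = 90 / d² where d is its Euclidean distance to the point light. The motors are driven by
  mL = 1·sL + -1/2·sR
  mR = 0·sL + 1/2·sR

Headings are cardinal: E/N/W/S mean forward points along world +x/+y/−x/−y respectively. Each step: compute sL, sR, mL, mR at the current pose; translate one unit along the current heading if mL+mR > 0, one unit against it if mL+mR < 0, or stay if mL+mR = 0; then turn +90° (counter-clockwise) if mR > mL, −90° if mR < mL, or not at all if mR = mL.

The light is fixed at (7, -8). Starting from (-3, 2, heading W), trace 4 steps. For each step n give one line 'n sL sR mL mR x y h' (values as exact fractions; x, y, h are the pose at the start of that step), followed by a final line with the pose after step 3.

n=0: pose=(-3,2,W); sL=45/109, sR=45/169; mL=10305/36842, mR=45/338; mL+mR=45/109 → advance +1; mR−mL=-2700/18421 → turn -1·90°
n=1: pose=(-4,2,N); sL=18/73, sR=90/233; mL=909/17009, mR=45/233; mL+mR=18/73 → advance +1; mR−mL=2376/17009 → turn +1·90°
n=2: pose=(-4,3,W); sL=9/26, sR=45/196; mL=1179/5096, mR=45/392; mL+mR=9/26 → advance +1; mR−mL=-297/2548 → turn -1·90°
n=3: pose=(-5,3,N); sL=90/421, sR=90/277; mL=5985/116617, mR=45/277; mL+mR=90/421 → advance +1; mR−mL=12960/116617 → turn +1·90°

0 45/109 45/169 10305/36842 45/338 -3 2 W
1 18/73 90/233 909/17009 45/233 -4 2 N
2 9/26 45/196 1179/5096 45/392 -4 3 W
3 90/421 90/277 5985/116617 45/277 -5 3 N
final -5 4 W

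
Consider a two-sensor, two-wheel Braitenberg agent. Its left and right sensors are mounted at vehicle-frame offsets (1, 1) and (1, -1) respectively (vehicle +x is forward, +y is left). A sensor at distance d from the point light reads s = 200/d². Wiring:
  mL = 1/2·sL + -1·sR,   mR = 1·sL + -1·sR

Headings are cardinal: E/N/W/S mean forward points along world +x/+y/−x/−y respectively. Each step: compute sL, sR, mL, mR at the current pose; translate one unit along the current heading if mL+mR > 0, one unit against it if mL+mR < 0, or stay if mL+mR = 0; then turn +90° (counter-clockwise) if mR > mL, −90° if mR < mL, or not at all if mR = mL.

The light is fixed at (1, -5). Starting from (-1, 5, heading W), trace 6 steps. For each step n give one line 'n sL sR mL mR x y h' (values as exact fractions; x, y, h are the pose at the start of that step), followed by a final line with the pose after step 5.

0 20/9 20/13 -50/117 80/117 -1 5 W
1 40/17 200/97 -1460/1649 480/1649 -2 5 S
2 50/37 25/13 -600/481 -275/481 -2 6 E
3 200/169 200/153 -18500/25857 -3200/25857 -3 6 N
4 100/53 100/73 -1650/3869 2000/3869 -3 5 W
5 200/97 200/117 -7700/11349 4000/11349 -4 5 S
final -4 6 E

n=0: pose=(-1,5,W); sL=20/9, sR=20/13; mL=-50/117, mR=80/117; mL+mR=10/39 → advance +1; mR−mL=10/9 → turn +1·90°
n=1: pose=(-2,5,S); sL=40/17, sR=200/97; mL=-1460/1649, mR=480/1649; mL+mR=-980/1649 → advance -1; mR−mL=20/17 → turn +1·90°
n=2: pose=(-2,6,E); sL=50/37, sR=25/13; mL=-600/481, mR=-275/481; mL+mR=-875/481 → advance -1; mR−mL=25/37 → turn +1·90°
n=3: pose=(-3,6,N); sL=200/169, sR=200/153; mL=-18500/25857, mR=-3200/25857; mL+mR=-21700/25857 → advance -1; mR−mL=100/169 → turn +1·90°
n=4: pose=(-3,5,W); sL=100/53, sR=100/73; mL=-1650/3869, mR=2000/3869; mL+mR=350/3869 → advance +1; mR−mL=50/53 → turn +1·90°
n=5: pose=(-4,5,S); sL=200/97, sR=200/117; mL=-7700/11349, mR=4000/11349; mL+mR=-3700/11349 → advance -1; mR−mL=100/97 → turn +1·90°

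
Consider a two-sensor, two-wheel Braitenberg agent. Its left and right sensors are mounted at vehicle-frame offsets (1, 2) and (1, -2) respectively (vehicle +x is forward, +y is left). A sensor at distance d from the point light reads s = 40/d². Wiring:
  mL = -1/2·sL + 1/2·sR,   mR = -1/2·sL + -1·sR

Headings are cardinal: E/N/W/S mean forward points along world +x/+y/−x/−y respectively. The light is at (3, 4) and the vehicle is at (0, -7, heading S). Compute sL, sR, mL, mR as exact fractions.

left sensor world pos  = (2, -8); dL² = 145
right sensor world pos = (-2, -8); dR² = 169
sL = 40/145 = 8/29
sR = 40/169 = 40/169
mL = -1/2·sL + 1/2·sR = -96/4901
mR = -1/2·sL + -1·sR = -1836/4901

8/29 40/169 -96/4901 -1836/4901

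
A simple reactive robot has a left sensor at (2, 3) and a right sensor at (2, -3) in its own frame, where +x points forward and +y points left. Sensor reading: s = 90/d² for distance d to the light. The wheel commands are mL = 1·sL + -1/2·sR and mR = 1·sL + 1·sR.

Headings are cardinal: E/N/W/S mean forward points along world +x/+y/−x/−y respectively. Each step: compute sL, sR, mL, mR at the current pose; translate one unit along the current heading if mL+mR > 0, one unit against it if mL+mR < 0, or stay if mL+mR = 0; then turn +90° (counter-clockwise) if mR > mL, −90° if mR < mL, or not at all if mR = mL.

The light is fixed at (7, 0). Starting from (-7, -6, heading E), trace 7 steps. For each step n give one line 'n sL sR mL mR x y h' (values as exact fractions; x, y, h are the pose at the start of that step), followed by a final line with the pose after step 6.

0 10/17 2/5 33/85 84/85 -7 -6 E
1 45/136 45/58 -225/3944 4365/3944 -6 -6 N
2 90/289 90/229 7605/66181 46620/66181 -6 -5 W
3 9/17 45/169 2277/5746 2286/2873 -7 -5 S
4 10/17 2/5 33/85 84/85 -7 -6 E
5 45/136 45/58 -225/3944 4365/3944 -6 -6 N
6 90/289 90/229 7605/66181 46620/66181 -6 -5 W
final -7 -5 S

n=0: pose=(-7,-6,E); sL=10/17, sR=2/5; mL=33/85, mR=84/85; mL+mR=117/85 → advance +1; mR−mL=3/5 → turn +1·90°
n=1: pose=(-6,-6,N); sL=45/136, sR=45/58; mL=-225/3944, mR=4365/3944; mL+mR=1035/986 → advance +1; mR−mL=135/116 → turn +1·90°
n=2: pose=(-6,-5,W); sL=90/289, sR=90/229; mL=7605/66181, mR=46620/66181; mL+mR=54225/66181 → advance +1; mR−mL=135/229 → turn +1·90°
n=3: pose=(-7,-5,S); sL=9/17, sR=45/169; mL=2277/5746, mR=2286/2873; mL+mR=6849/5746 → advance +1; mR−mL=135/338 → turn +1·90°
n=4: pose=(-7,-6,E); sL=10/17, sR=2/5; mL=33/85, mR=84/85; mL+mR=117/85 → advance +1; mR−mL=3/5 → turn +1·90°
n=5: pose=(-6,-6,N); sL=45/136, sR=45/58; mL=-225/3944, mR=4365/3944; mL+mR=1035/986 → advance +1; mR−mL=135/116 → turn +1·90°
n=6: pose=(-6,-5,W); sL=90/289, sR=90/229; mL=7605/66181, mR=46620/66181; mL+mR=54225/66181 → advance +1; mR−mL=135/229 → turn +1·90°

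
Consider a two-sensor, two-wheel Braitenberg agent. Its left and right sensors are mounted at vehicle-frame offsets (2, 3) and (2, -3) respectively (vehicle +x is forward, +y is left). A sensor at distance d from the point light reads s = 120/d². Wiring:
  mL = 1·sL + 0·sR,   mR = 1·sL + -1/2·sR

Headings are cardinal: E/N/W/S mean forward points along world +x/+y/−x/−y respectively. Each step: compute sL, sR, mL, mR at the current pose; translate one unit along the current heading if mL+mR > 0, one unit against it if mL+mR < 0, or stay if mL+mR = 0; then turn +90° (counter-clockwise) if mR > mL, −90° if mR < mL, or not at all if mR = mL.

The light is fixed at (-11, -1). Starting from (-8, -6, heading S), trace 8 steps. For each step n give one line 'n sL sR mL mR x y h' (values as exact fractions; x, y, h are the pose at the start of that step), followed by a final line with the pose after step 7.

n=0: pose=(-8,-6,S); sL=24/17, sR=120/49; mL=24/17, mR=156/833; mL+mR=1332/833 → advance +1; mR−mL=-60/49 → turn -1·90°
n=1: pose=(-8,-7,W); sL=60/41, sR=12; mL=60/41, mR=-186/41; mL+mR=-126/41 → advance -1; mR−mL=-6 → turn -1·90°
n=2: pose=(-7,-7,N); sL=120/17, sR=24/13; mL=120/17, mR=1356/221; mL+mR=2916/221 → advance +1; mR−mL=-12/13 → turn -1·90°
n=3: pose=(-7,-6,E); sL=3, sR=6/5; mL=3, mR=12/5; mL+mR=27/5 → advance +1; mR−mL=-3/5 → turn -1·90°
n=4: pose=(-6,-6,S); sL=120/113, sR=120/53; mL=120/113, mR=-420/5989; mL+mR=5940/5989 → advance +1; mR−mL=-60/53 → turn -1·90°
n=5: pose=(-6,-7,W); sL=4/3, sR=20/3; mL=4/3, mR=-2; mL+mR=-2/3 → advance -1; mR−mL=-10/3 → turn -1·90°
n=6: pose=(-5,-7,N); sL=24/5, sR=120/97; mL=24/5, mR=2028/485; mL+mR=4356/485 → advance +1; mR−mL=-60/97 → turn -1·90°
n=7: pose=(-5,-6,E); sL=30/17, sR=15/16; mL=30/17, mR=705/544; mL+mR=1665/544 → advance +1; mR−mL=-15/32 → turn -1·90°

0 24/17 120/49 24/17 156/833 -8 -6 S
1 60/41 12 60/41 -186/41 -8 -7 W
2 120/17 24/13 120/17 1356/221 -7 -7 N
3 3 6/5 3 12/5 -7 -6 E
4 120/113 120/53 120/113 -420/5989 -6 -6 S
5 4/3 20/3 4/3 -2 -6 -7 W
6 24/5 120/97 24/5 2028/485 -5 -7 N
7 30/17 15/16 30/17 705/544 -5 -6 E
final -4 -6 S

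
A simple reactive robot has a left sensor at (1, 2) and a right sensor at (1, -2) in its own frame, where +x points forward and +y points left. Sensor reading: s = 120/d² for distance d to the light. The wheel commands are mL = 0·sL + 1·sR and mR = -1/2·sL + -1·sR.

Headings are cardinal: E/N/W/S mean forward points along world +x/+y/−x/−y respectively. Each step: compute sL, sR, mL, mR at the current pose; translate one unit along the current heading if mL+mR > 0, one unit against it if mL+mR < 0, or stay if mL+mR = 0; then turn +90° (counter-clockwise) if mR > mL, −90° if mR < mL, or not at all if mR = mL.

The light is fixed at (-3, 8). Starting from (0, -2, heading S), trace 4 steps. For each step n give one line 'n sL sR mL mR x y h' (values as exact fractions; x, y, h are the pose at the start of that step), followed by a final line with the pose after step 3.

n=0: pose=(0,-2,S); sL=60/73, sR=60/61; mL=60/61, mR=-6210/4453; mL+mR=-30/73 → advance -1; mR−mL=-10590/4453 → turn -1·90°
n=1: pose=(0,-1,W); sL=24/25, sR=120/53; mL=120/53, mR=-3636/1325; mL+mR=-12/25 → advance -1; mR−mL=-6636/1325 → turn -1·90°
n=2: pose=(1,-1,N); sL=30/17, sR=6/5; mL=6/5, mR=-177/85; mL+mR=-15/17 → advance -1; mR−mL=-279/85 → turn -1·90°
n=3: pose=(1,-2,E); sL=120/89, sR=120/169; mL=120/169, mR=-20820/15041; mL+mR=-60/89 → advance -1; mR−mL=-31500/15041 → turn -1·90°

0 60/73 60/61 60/61 -6210/4453 0 -2 S
1 24/25 120/53 120/53 -3636/1325 0 -1 W
2 30/17 6/5 6/5 -177/85 1 -1 N
3 120/89 120/169 120/169 -20820/15041 1 -2 E
final 0 -2 S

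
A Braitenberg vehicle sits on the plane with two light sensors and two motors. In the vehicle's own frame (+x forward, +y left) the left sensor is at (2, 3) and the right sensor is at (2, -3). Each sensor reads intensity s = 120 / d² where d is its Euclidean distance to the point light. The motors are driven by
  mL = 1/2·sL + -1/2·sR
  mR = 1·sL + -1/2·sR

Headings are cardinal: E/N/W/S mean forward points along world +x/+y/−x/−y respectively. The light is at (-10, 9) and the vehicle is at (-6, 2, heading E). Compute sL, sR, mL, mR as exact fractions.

left sensor world pos  = (-4, 5); dL² = 52
right sensor world pos = (-4, -1); dR² = 136
sL = 120/52 = 30/13
sR = 120/136 = 15/17
mL = 1/2·sL + -1/2·sR = 315/442
mR = 1·sL + -1/2·sR = 825/442

30/13 15/17 315/442 825/442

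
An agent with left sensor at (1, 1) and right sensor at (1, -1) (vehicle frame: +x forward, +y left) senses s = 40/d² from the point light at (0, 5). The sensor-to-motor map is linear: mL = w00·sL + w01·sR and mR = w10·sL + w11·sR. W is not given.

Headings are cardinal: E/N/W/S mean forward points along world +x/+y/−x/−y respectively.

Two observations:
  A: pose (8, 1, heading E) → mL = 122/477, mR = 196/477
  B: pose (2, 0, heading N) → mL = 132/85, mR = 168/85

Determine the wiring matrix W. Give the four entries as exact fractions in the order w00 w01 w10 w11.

obs A: pose=(8,1,E) → sL=4/9, sR=20/53, mL=122/477, mR=196/477
obs B: pose=(2,0,N) → sL=40/17, sR=8/5, mL=132/85, mR=168/85
sensor matrix S = [[4/9, 20/53], [40/17, 8/5]]; det S = -7168/40545
solve [mL_A; mL_B] = S·[w00; w01] and [mR_A; mR_B] = S·[w10; w11]:
  w00 = 1, w01 = -1/2, w10 = 1/2, w11 = 1/2

1 -1/2 1/2 1/2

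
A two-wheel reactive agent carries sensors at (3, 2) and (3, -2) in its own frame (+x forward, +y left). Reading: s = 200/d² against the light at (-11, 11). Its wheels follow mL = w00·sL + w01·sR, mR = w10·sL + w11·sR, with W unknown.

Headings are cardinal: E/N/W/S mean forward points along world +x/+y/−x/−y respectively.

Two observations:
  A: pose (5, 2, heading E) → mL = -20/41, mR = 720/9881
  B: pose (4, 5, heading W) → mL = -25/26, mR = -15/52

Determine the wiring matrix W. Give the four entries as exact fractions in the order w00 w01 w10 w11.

-1 0 1 -1

obs A: pose=(5,2,E) → sL=20/41, sR=100/241, mL=-20/41, mR=720/9881
obs B: pose=(4,5,W) → sL=25/26, sR=5/4, mL=-25/26, mR=-15/52
sensor matrix S = [[20/41, 100/241], [25/26, 5/4]]; det S = 27075/128453
solve [mL_A; mL_B] = S·[w00; w01] and [mR_A; mR_B] = S·[w10; w11]:
  w00 = -1, w01 = 0, w10 = 1, w11 = -1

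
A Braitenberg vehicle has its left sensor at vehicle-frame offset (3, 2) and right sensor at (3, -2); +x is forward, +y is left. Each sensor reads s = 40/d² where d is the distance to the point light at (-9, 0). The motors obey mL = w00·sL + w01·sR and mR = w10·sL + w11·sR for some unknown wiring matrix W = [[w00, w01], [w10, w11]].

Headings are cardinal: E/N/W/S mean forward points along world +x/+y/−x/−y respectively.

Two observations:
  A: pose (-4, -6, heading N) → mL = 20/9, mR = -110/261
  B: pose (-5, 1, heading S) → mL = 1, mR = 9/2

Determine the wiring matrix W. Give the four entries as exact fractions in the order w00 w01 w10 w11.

obs A: pose=(-4,-6,N) → sL=20/9, sR=20/29, mL=20/9, mR=-110/261
obs B: pose=(-5,1,S) → sL=1, sR=5, mL=1, mR=9/2
sensor matrix S = [[20/9, 20/29], [1, 5]]; det S = 2720/261
solve [mL_A; mL_B] = S·[w00; w01] and [mR_A; mR_B] = S·[w10; w11]:
  w00 = 1, w01 = 0, w10 = -1/2, w11 = 1

1 0 -1/2 1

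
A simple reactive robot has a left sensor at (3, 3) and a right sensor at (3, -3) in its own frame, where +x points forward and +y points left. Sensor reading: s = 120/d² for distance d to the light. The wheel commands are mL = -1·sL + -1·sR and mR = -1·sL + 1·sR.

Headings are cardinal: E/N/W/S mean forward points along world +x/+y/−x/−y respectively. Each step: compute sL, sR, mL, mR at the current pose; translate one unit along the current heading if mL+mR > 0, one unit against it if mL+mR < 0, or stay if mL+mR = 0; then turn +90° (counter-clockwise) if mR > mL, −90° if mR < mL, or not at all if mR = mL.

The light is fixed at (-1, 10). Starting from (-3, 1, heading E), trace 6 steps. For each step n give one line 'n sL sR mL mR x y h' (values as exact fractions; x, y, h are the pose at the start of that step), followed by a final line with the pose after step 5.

0 120/37 24/29 -4368/1073 -2592/1073 -3 1 E
1 5/3 10/3 -5 5/3 -4 1 N
2 24/41 24/17 -1392/697 576/697 -4 0 W
3 12/17 60/97 -2184/1649 -144/1649 -3 0 S
4 120/37 24/29 -4368/1073 -2592/1073 -3 1 E
5 5/3 10/3 -5 5/3 -4 1 N
final -4 0 W

n=0: pose=(-3,1,E); sL=120/37, sR=24/29; mL=-4368/1073, mR=-2592/1073; mL+mR=-240/37 → advance -1; mR−mL=48/29 → turn +1·90°
n=1: pose=(-4,1,N); sL=5/3, sR=10/3; mL=-5, mR=5/3; mL+mR=-10/3 → advance -1; mR−mL=20/3 → turn +1·90°
n=2: pose=(-4,0,W); sL=24/41, sR=24/17; mL=-1392/697, mR=576/697; mL+mR=-48/41 → advance -1; mR−mL=48/17 → turn +1·90°
n=3: pose=(-3,0,S); sL=12/17, sR=60/97; mL=-2184/1649, mR=-144/1649; mL+mR=-24/17 → advance -1; mR−mL=120/97 → turn +1·90°
n=4: pose=(-3,1,E); sL=120/37, sR=24/29; mL=-4368/1073, mR=-2592/1073; mL+mR=-240/37 → advance -1; mR−mL=48/29 → turn +1·90°
n=5: pose=(-4,1,N); sL=5/3, sR=10/3; mL=-5, mR=5/3; mL+mR=-10/3 → advance -1; mR−mL=20/3 → turn +1·90°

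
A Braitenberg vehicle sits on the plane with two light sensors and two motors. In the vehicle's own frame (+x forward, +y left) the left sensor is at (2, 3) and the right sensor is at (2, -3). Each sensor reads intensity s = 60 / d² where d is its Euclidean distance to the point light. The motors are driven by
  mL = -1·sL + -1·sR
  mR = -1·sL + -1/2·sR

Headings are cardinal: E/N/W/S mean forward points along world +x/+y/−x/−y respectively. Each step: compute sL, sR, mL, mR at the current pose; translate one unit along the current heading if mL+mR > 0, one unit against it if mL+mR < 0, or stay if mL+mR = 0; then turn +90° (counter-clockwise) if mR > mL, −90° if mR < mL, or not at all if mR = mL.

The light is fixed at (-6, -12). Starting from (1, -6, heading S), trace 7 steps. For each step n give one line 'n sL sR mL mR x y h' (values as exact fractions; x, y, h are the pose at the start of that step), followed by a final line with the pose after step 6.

0 15/29 15/8 -555/232 -675/464 1 -6 S
1 60/181 60/97 -16680/17557 -11250/17557 1 -5 E
2 2/3 10/27 -28/27 -23/27 0 -5 N
3 12/5 60/97 -1464/485 -1314/485 0 -6 W
4 15/29 15/8 -555/232 -675/464 1 -6 S
5 60/181 60/97 -16680/17557 -11250/17557 1 -5 E
6 2/3 10/27 -28/27 -23/27 0 -5 N
final 0 -6 W

n=0: pose=(1,-6,S); sL=15/29, sR=15/8; mL=-555/232, mR=-675/464; mL+mR=-1785/464 → advance -1; mR−mL=15/16 → turn +1·90°
n=1: pose=(1,-5,E); sL=60/181, sR=60/97; mL=-16680/17557, mR=-11250/17557; mL+mR=-27930/17557 → advance -1; mR−mL=30/97 → turn +1·90°
n=2: pose=(0,-5,N); sL=2/3, sR=10/27; mL=-28/27, mR=-23/27; mL+mR=-17/9 → advance -1; mR−mL=5/27 → turn +1·90°
n=3: pose=(0,-6,W); sL=12/5, sR=60/97; mL=-1464/485, mR=-1314/485; mL+mR=-2778/485 → advance -1; mR−mL=30/97 → turn +1·90°
n=4: pose=(1,-6,S); sL=15/29, sR=15/8; mL=-555/232, mR=-675/464; mL+mR=-1785/464 → advance -1; mR−mL=15/16 → turn +1·90°
n=5: pose=(1,-5,E); sL=60/181, sR=60/97; mL=-16680/17557, mR=-11250/17557; mL+mR=-27930/17557 → advance -1; mR−mL=30/97 → turn +1·90°
n=6: pose=(0,-5,N); sL=2/3, sR=10/27; mL=-28/27, mR=-23/27; mL+mR=-17/9 → advance -1; mR−mL=5/27 → turn +1·90°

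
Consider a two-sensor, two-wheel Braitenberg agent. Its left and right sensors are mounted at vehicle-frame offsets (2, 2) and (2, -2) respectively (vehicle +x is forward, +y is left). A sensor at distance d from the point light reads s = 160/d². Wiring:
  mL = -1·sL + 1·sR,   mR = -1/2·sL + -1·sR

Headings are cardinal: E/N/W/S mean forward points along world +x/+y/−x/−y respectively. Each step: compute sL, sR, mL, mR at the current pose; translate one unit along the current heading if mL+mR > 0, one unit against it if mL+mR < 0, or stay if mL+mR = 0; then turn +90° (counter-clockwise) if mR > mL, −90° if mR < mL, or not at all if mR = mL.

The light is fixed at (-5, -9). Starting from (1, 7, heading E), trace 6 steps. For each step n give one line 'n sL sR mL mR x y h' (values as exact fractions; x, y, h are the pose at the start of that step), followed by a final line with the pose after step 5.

n=0: pose=(1,7,E); sL=40/97, sR=8/13; mL=256/1261, mR=-1036/1261; mL+mR=-60/97 → advance -1; mR−mL=-1292/1261 → turn -1·90°
n=1: pose=(0,7,S); sL=32/49, sR=32/41; mL=256/2009, mR=-2224/2009; mL+mR=-48/49 → advance -1; mR−mL=-2480/2009 → turn -1·90°
n=2: pose=(0,8,W); sL=80/117, sR=16/37; mL=-1088/4329, mR=-3352/4329; mL+mR=-40/39 → advance -1; mR−mL=-2264/4329 → turn -1·90°
n=3: pose=(1,8,N); sL=160/377, sR=32/85; mL=-1536/32045, mR=-18864/32045; mL+mR=-240/377 → advance -1; mR−mL=-17328/32045 → turn -1·90°
n=4: pose=(1,7,E); sL=40/97, sR=8/13; mL=256/1261, mR=-1036/1261; mL+mR=-60/97 → advance -1; mR−mL=-1292/1261 → turn -1·90°
n=5: pose=(0,7,S); sL=32/49, sR=32/41; mL=256/2009, mR=-2224/2009; mL+mR=-48/49 → advance -1; mR−mL=-2480/2009 → turn -1·90°

0 40/97 8/13 256/1261 -1036/1261 1 7 E
1 32/49 32/41 256/2009 -2224/2009 0 7 S
2 80/117 16/37 -1088/4329 -3352/4329 0 8 W
3 160/377 32/85 -1536/32045 -18864/32045 1 8 N
4 40/97 8/13 256/1261 -1036/1261 1 7 E
5 32/49 32/41 256/2009 -2224/2009 0 7 S
final 0 8 W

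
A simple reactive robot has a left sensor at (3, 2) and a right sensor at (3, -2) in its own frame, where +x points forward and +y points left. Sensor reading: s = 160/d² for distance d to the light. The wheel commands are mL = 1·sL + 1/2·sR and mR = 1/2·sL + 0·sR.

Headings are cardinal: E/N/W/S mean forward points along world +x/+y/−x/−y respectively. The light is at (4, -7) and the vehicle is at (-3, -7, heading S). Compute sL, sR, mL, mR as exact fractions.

80/17 16/9 856/153 40/17

left sensor world pos  = (-1, -10); dL² = 34
right sensor world pos = (-5, -10); dR² = 90
sL = 160/34 = 80/17
sR = 160/90 = 16/9
mL = 1·sL + 1/2·sR = 856/153
mR = 1/2·sL + 0·sR = 40/17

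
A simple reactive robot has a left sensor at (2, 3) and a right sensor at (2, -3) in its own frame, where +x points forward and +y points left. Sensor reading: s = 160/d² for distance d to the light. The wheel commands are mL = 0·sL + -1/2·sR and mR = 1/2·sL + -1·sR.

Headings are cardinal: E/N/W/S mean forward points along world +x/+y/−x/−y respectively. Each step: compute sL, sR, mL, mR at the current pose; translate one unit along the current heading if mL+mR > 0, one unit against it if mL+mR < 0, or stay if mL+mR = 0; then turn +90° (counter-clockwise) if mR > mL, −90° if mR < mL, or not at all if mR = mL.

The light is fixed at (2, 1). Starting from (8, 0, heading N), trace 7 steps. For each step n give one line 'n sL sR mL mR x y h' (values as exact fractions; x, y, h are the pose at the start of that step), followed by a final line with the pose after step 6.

0 16 80/41 -40/41 248/41 8 0 N
1 32/5 32/5 -16/5 -16/5 8 1 W
2 80/17 80/17 -40/17 -40/17 9 1 W
3 32/9 32/9 -16/9 -16/9 10 1 W
4 80/29 80/29 -40/29 -40/29 11 1 W
5 160/73 160/73 -80/73 -80/73 12 1 W
6 16/9 16/9 -8/9 -8/9 13 1 W
final 14 1 W

n=0: pose=(8,0,N); sL=16, sR=80/41; mL=-40/41, mR=248/41; mL+mR=208/41 → advance +1; mR−mL=288/41 → turn +1·90°
n=1: pose=(8,1,W); sL=32/5, sR=32/5; mL=-16/5, mR=-16/5; mL+mR=-32/5 → advance -1; mR−mL=0 → turn +0·90°
n=2: pose=(9,1,W); sL=80/17, sR=80/17; mL=-40/17, mR=-40/17; mL+mR=-80/17 → advance -1; mR−mL=0 → turn +0·90°
n=3: pose=(10,1,W); sL=32/9, sR=32/9; mL=-16/9, mR=-16/9; mL+mR=-32/9 → advance -1; mR−mL=0 → turn +0·90°
n=4: pose=(11,1,W); sL=80/29, sR=80/29; mL=-40/29, mR=-40/29; mL+mR=-80/29 → advance -1; mR−mL=0 → turn +0·90°
n=5: pose=(12,1,W); sL=160/73, sR=160/73; mL=-80/73, mR=-80/73; mL+mR=-160/73 → advance -1; mR−mL=0 → turn +0·90°
n=6: pose=(13,1,W); sL=16/9, sR=16/9; mL=-8/9, mR=-8/9; mL+mR=-16/9 → advance -1; mR−mL=0 → turn +0·90°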